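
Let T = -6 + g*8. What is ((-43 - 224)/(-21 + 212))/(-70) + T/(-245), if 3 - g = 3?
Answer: 4161/93590 ≈ 0.044460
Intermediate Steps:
g = 0 (g = 3 - 1*3 = 3 - 3 = 0)
T = -6 (T = -6 + 0*8 = -6 + 0 = -6)
((-43 - 224)/(-21 + 212))/(-70) + T/(-245) = ((-43 - 224)/(-21 + 212))/(-70) - 6/(-245) = -267/191*(-1/70) - 6*(-1/245) = -267*1/191*(-1/70) + 6/245 = -267/191*(-1/70) + 6/245 = 267/13370 + 6/245 = 4161/93590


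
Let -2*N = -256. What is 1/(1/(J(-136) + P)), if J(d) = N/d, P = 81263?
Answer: 1381455/17 ≈ 81262.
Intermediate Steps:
N = 128 (N = -½*(-256) = 128)
J(d) = 128/d
1/(1/(J(-136) + P)) = 1/(1/(128/(-136) + 81263)) = 1/(1/(128*(-1/136) + 81263)) = 1/(1/(-16/17 + 81263)) = 1/(1/(1381455/17)) = 1/(17/1381455) = 1381455/17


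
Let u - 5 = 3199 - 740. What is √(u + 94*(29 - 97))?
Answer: 2*I*√982 ≈ 62.674*I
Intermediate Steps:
u = 2464 (u = 5 + (3199 - 740) = 5 + 2459 = 2464)
√(u + 94*(29 - 97)) = √(2464 + 94*(29 - 97)) = √(2464 + 94*(-68)) = √(2464 - 6392) = √(-3928) = 2*I*√982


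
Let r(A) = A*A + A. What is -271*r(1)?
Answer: -542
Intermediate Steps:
r(A) = A + A² (r(A) = A² + A = A + A²)
-271*r(1) = -271*(1 + 1) = -271*2 = -542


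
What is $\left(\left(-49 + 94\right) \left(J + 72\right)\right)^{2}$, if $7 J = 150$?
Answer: $\frac{866124900}{49} \approx 1.7676 \cdot 10^{7}$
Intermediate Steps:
$J = \frac{150}{7}$ ($J = \frac{1}{7} \cdot 150 = \frac{150}{7} \approx 21.429$)
$\left(\left(-49 + 94\right) \left(J + 72\right)\right)^{2} = \left(\left(-49 + 94\right) \left(\frac{150}{7} + 72\right)\right)^{2} = \left(45 \cdot \frac{654}{7}\right)^{2} = \left(\frac{29430}{7}\right)^{2} = \frac{866124900}{49}$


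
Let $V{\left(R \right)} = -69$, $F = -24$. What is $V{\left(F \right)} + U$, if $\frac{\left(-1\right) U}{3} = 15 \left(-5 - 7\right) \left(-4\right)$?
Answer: $-2229$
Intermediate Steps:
$U = -2160$ ($U = - 3 \cdot 15 \left(-5 - 7\right) \left(-4\right) = - 3 \cdot 15 \left(-12\right) \left(-4\right) = - 3 \left(\left(-180\right) \left(-4\right)\right) = \left(-3\right) 720 = -2160$)
$V{\left(F \right)} + U = -69 - 2160 = -2229$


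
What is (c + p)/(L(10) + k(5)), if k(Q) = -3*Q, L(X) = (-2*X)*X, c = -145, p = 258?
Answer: -113/215 ≈ -0.52558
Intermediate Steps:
L(X) = -2*X**2
(c + p)/(L(10) + k(5)) = (-145 + 258)/(-2*10**2 - 3*5) = 113/(-2*100 - 15) = 113/(-200 - 15) = 113/(-215) = 113*(-1/215) = -113/215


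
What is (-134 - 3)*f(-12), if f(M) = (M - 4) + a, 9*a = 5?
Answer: 19043/9 ≈ 2115.9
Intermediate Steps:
a = 5/9 (a = (⅑)*5 = 5/9 ≈ 0.55556)
f(M) = -31/9 + M (f(M) = (M - 4) + 5/9 = (-4 + M) + 5/9 = -31/9 + M)
(-134 - 3)*f(-12) = (-134 - 3)*(-31/9 - 12) = -137*(-139/9) = 19043/9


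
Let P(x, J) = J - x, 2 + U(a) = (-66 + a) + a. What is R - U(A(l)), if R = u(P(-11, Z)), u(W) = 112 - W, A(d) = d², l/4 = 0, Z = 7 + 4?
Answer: 158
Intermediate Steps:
Z = 11
l = 0 (l = 4*0 = 0)
U(a) = -68 + 2*a (U(a) = -2 + ((-66 + a) + a) = -2 + (-66 + 2*a) = -68 + 2*a)
R = 90 (R = 112 - (11 - 1*(-11)) = 112 - (11 + 11) = 112 - 1*22 = 112 - 22 = 90)
R - U(A(l)) = 90 - (-68 + 2*0²) = 90 - (-68 + 2*0) = 90 - (-68 + 0) = 90 - 1*(-68) = 90 + 68 = 158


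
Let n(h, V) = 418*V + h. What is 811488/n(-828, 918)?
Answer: 16906/7977 ≈ 2.1193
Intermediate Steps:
n(h, V) = h + 418*V
811488/n(-828, 918) = 811488/(-828 + 418*918) = 811488/(-828 + 383724) = 811488/382896 = 811488*(1/382896) = 16906/7977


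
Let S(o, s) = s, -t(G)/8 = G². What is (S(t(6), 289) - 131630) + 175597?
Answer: 44256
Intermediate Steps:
t(G) = -8*G²
(S(t(6), 289) - 131630) + 175597 = (289 - 131630) + 175597 = -131341 + 175597 = 44256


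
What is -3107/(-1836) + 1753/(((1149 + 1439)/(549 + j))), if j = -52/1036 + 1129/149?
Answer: 8679248458165/22920970086 ≈ 378.66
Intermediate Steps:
j = 290474/38591 (j = -52*1/1036 + 1129*(1/149) = -13/259 + 1129/149 = 290474/38591 ≈ 7.5270)
-3107/(-1836) + 1753/(((1149 + 1439)/(549 + j))) = -3107/(-1836) + 1753/(((1149 + 1439)/(549 + 290474/38591))) = -3107*(-1/1836) + 1753/((2588/(21476933/38591))) = 3107/1836 + 1753/((2588*(38591/21476933))) = 3107/1836 + 1753/(99873508/21476933) = 3107/1836 + 1753*(21476933/99873508) = 3107/1836 + 37649063549/99873508 = 8679248458165/22920970086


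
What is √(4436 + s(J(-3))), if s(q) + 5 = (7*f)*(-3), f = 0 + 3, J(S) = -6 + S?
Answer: 4*√273 ≈ 66.091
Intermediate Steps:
f = 3
s(q) = -68 (s(q) = -5 + (7*3)*(-3) = -5 + 21*(-3) = -5 - 63 = -68)
√(4436 + s(J(-3))) = √(4436 - 68) = √4368 = 4*√273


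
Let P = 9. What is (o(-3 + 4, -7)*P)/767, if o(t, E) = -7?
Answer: -63/767 ≈ -0.082138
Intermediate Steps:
(o(-3 + 4, -7)*P)/767 = -7*9/767 = -63*1/767 = -63/767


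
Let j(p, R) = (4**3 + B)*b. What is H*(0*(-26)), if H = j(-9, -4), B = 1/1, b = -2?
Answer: 0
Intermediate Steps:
B = 1
j(p, R) = -130 (j(p, R) = (4**3 + 1)*(-2) = (64 + 1)*(-2) = 65*(-2) = -130)
H = -130
H*(0*(-26)) = -0*(-26) = -130*0 = 0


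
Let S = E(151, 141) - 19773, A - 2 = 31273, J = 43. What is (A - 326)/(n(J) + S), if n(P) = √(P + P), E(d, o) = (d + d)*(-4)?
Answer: -649340969/440202275 - 30949*√86/440202275 ≈ -1.4757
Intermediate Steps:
E(d, o) = -8*d (E(d, o) = (2*d)*(-4) = -8*d)
A = 31275 (A = 2 + 31273 = 31275)
S = -20981 (S = -8*151 - 19773 = -1208 - 19773 = -20981)
n(P) = √2*√P (n(P) = √(2*P) = √2*√P)
(A - 326)/(n(J) + S) = (31275 - 326)/(√2*√43 - 20981) = 30949/(√86 - 20981) = 30949/(-20981 + √86)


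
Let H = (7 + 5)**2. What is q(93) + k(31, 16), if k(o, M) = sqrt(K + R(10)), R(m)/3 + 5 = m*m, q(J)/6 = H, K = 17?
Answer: 864 + sqrt(302) ≈ 881.38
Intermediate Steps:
H = 144 (H = 12**2 = 144)
q(J) = 864 (q(J) = 6*144 = 864)
R(m) = -15 + 3*m**2 (R(m) = -15 + 3*(m*m) = -15 + 3*m**2)
k(o, M) = sqrt(302) (k(o, M) = sqrt(17 + (-15 + 3*10**2)) = sqrt(17 + (-15 + 3*100)) = sqrt(17 + (-15 + 300)) = sqrt(17 + 285) = sqrt(302))
q(93) + k(31, 16) = 864 + sqrt(302)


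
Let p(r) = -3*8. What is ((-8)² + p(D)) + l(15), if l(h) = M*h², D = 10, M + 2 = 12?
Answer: 2290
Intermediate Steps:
M = 10 (M = -2 + 12 = 10)
p(r) = -24
l(h) = 10*h²
((-8)² + p(D)) + l(15) = ((-8)² - 24) + 10*15² = (64 - 24) + 10*225 = 40 + 2250 = 2290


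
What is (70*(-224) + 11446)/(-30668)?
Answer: 2117/15334 ≈ 0.13806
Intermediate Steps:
(70*(-224) + 11446)/(-30668) = (-15680 + 11446)*(-1/30668) = -4234*(-1/30668) = 2117/15334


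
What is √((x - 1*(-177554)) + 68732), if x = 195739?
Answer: 5*√17681 ≈ 664.85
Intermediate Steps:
√((x - 1*(-177554)) + 68732) = √((195739 - 1*(-177554)) + 68732) = √((195739 + 177554) + 68732) = √(373293 + 68732) = √442025 = 5*√17681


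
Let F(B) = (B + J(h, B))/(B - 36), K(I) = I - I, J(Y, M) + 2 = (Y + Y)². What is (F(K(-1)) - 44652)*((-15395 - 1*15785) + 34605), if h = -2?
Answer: -2752819775/18 ≈ -1.5293e+8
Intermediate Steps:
J(Y, M) = -2 + 4*Y² (J(Y, M) = -2 + (Y + Y)² = -2 + (2*Y)² = -2 + 4*Y²)
K(I) = 0
F(B) = (14 + B)/(-36 + B) (F(B) = (B + (-2 + 4*(-2)²))/(B - 36) = (B + (-2 + 4*4))/(-36 + B) = (B + (-2 + 16))/(-36 + B) = (B + 14)/(-36 + B) = (14 + B)/(-36 + B))
(F(K(-1)) - 44652)*((-15395 - 1*15785) + 34605) = ((14 + 0)/(-36 + 0) - 44652)*((-15395 - 1*15785) + 34605) = (14/(-36) - 44652)*((-15395 - 15785) + 34605) = (-1/36*14 - 44652)*(-31180 + 34605) = (-7/18 - 44652)*3425 = -803743/18*3425 = -2752819775/18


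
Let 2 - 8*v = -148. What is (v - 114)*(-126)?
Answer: 24003/2 ≈ 12002.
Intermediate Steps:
v = 75/4 (v = ¼ - ⅛*(-148) = ¼ + 37/2 = 75/4 ≈ 18.750)
(v - 114)*(-126) = (75/4 - 114)*(-126) = -381/4*(-126) = 24003/2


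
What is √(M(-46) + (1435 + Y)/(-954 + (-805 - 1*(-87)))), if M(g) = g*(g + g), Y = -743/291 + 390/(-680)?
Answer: √289477046985475470/8271384 ≈ 65.047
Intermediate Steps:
Y = -61873/19788 (Y = -743*1/291 + 390*(-1/680) = -743/291 - 39/68 = -61873/19788 ≈ -3.1268)
M(g) = 2*g² (M(g) = g*(2*g) = 2*g²)
√(M(-46) + (1435 + Y)/(-954 + (-805 - 1*(-87)))) = √(2*(-46)² + (1435 - 61873/19788)/(-954 + (-805 - 1*(-87)))) = √(2*2116 + 28333907/(19788*(-954 + (-805 + 87)))) = √(4232 + 28333907/(19788*(-954 - 718))) = √(4232 + (28333907/19788)/(-1672)) = √(4232 + (28333907/19788)*(-1/1672)) = √(4232 - 28333907/33085536) = √(139989654445/33085536) = √289477046985475470/8271384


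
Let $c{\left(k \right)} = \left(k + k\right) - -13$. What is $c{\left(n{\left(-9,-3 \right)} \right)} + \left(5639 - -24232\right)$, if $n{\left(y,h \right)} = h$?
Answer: $29878$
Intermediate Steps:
$c{\left(k \right)} = 13 + 2 k$ ($c{\left(k \right)} = 2 k + 13 = 13 + 2 k$)
$c{\left(n{\left(-9,-3 \right)} \right)} + \left(5639 - -24232\right) = \left(13 + 2 \left(-3\right)\right) + \left(5639 - -24232\right) = \left(13 - 6\right) + \left(5639 + 24232\right) = 7 + 29871 = 29878$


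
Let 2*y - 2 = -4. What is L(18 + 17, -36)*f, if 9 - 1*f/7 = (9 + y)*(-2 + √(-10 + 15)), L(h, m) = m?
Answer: -6300 + 2016*√5 ≈ -1792.1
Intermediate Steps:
y = -1 (y = 1 + (½)*(-4) = 1 - 2 = -1)
f = 175 - 56*√5 (f = 63 - 7*(9 - 1)*(-2 + √(-10 + 15)) = 63 - 56*(-2 + √5) = 63 - 7*(-16 + 8*√5) = 63 + (112 - 56*√5) = 175 - 56*√5 ≈ 49.780)
L(18 + 17, -36)*f = -36*(175 - 56*√5) = -6300 + 2016*√5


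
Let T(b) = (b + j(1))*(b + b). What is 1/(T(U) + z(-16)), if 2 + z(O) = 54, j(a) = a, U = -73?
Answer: 1/10564 ≈ 9.4661e-5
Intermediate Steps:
z(O) = 52 (z(O) = -2 + 54 = 52)
T(b) = 2*b*(1 + b) (T(b) = (b + 1)*(b + b) = (1 + b)*(2*b) = 2*b*(1 + b))
1/(T(U) + z(-16)) = 1/(2*(-73)*(1 - 73) + 52) = 1/(2*(-73)*(-72) + 52) = 1/(10512 + 52) = 1/10564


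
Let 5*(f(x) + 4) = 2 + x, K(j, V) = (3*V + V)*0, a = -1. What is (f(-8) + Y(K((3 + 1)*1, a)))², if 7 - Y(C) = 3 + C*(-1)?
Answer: 36/25 ≈ 1.4400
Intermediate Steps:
K(j, V) = 0 (K(j, V) = (4*V)*0 = 0)
Y(C) = 4 + C (Y(C) = 7 - (3 + C*(-1)) = 7 - (3 - C) = 7 + (-3 + C) = 4 + C)
f(x) = -18/5 + x/5 (f(x) = -4 + (2 + x)/5 = -4 + (⅖ + x/5) = -18/5 + x/5)
(f(-8) + Y(K((3 + 1)*1, a)))² = ((-18/5 + (⅕)*(-8)) + (4 + 0))² = ((-18/5 - 8/5) + 4)² = (-26/5 + 4)² = (-6/5)² = 36/25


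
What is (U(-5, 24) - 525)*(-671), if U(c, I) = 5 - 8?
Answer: 354288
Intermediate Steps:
U(c, I) = -3
(U(-5, 24) - 525)*(-671) = (-3 - 525)*(-671) = -528*(-671) = 354288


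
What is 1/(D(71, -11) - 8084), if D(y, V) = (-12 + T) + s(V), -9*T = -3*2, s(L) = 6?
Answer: -3/24268 ≈ -0.00012362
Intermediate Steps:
T = ⅔ (T = -(-1)*2/3 = -⅑*(-6) = ⅔ ≈ 0.66667)
D(y, V) = -16/3 (D(y, V) = (-12 + ⅔) + 6 = -34/3 + 6 = -16/3)
1/(D(71, -11) - 8084) = 1/(-16/3 - 8084) = 1/(-24268/3) = -3/24268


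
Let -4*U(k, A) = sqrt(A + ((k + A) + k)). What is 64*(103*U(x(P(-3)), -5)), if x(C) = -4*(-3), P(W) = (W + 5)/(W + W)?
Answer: -1648*sqrt(14) ≈ -6166.3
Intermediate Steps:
P(W) = (5 + W)/(2*W) (P(W) = (5 + W)/((2*W)) = (5 + W)*(1/(2*W)) = (5 + W)/(2*W))
x(C) = 12
U(k, A) = -sqrt(2*A + 2*k)/4 (U(k, A) = -sqrt(A + ((k + A) + k))/4 = -sqrt(A + ((A + k) + k))/4 = -sqrt(A + (A + 2*k))/4 = -sqrt(2*A + 2*k)/4)
64*(103*U(x(P(-3)), -5)) = 64*(103*(-sqrt(2*(-5) + 2*12)/4)) = 64*(103*(-sqrt(-10 + 24)/4)) = 64*(103*(-sqrt(14)/4)) = 64*(-103*sqrt(14)/4) = -1648*sqrt(14)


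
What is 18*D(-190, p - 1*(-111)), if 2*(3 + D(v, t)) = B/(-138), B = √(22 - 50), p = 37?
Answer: -54 - 3*I*√7/23 ≈ -54.0 - 0.3451*I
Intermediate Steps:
B = 2*I*√7 (B = √(-28) = 2*I*√7 ≈ 5.2915*I)
D(v, t) = -3 - I*√7/138 (D(v, t) = -3 + ((2*I*√7)/(-138))/2 = -3 + ((2*I*√7)*(-1/138))/2 = -3 + (-I*√7/69)/2 = -3 - I*√7/138)
18*D(-190, p - 1*(-111)) = 18*(-3 - I*√7/138) = -54 - 3*I*√7/23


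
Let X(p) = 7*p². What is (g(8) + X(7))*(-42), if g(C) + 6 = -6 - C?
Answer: -13566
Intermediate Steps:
g(C) = -12 - C (g(C) = -6 + (-6 - C) = -12 - C)
(g(8) + X(7))*(-42) = ((-12 - 1*8) + 7*7²)*(-42) = ((-12 - 8) + 7*49)*(-42) = (-20 + 343)*(-42) = 323*(-42) = -13566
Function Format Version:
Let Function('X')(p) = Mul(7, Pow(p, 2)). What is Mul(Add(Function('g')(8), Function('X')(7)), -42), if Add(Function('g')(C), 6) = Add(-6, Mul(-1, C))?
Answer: -13566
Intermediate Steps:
Function('g')(C) = Add(-12, Mul(-1, C)) (Function('g')(C) = Add(-6, Add(-6, Mul(-1, C))) = Add(-12, Mul(-1, C)))
Mul(Add(Function('g')(8), Function('X')(7)), -42) = Mul(Add(Add(-12, Mul(-1, 8)), Mul(7, Pow(7, 2))), -42) = Mul(Add(Add(-12, -8), Mul(7, 49)), -42) = Mul(Add(-20, 343), -42) = Mul(323, -42) = -13566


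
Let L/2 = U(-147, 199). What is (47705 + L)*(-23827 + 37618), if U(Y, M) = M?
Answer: 663388473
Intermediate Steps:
L = 398 (L = 2*199 = 398)
(47705 + L)*(-23827 + 37618) = (47705 + 398)*(-23827 + 37618) = 48103*13791 = 663388473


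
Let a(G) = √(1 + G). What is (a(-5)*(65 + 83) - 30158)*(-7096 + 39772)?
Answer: -985442808 + 9672096*I ≈ -9.8544e+8 + 9.6721e+6*I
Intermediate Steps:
(a(-5)*(65 + 83) - 30158)*(-7096 + 39772) = (√(1 - 5)*(65 + 83) - 30158)*(-7096 + 39772) = (√(-4)*148 - 30158)*32676 = ((2*I)*148 - 30158)*32676 = (296*I - 30158)*32676 = (-30158 + 296*I)*32676 = -985442808 + 9672096*I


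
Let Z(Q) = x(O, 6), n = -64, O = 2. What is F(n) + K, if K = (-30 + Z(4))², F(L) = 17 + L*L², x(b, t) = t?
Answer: -261551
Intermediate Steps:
F(L) = 17 + L³
Z(Q) = 6
K = 576 (K = (-30 + 6)² = (-24)² = 576)
F(n) + K = (17 + (-64)³) + 576 = (17 - 262144) + 576 = -262127 + 576 = -261551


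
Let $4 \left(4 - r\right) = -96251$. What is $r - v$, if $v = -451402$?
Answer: $\frac{1901875}{4} \approx 4.7547 \cdot 10^{5}$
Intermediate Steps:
$r = \frac{96267}{4}$ ($r = 4 - - \frac{96251}{4} = 4 + \frac{96251}{4} = \frac{96267}{4} \approx 24067.0$)
$r - v = \frac{96267}{4} - -451402 = \frac{96267}{4} + 451402 = \frac{1901875}{4}$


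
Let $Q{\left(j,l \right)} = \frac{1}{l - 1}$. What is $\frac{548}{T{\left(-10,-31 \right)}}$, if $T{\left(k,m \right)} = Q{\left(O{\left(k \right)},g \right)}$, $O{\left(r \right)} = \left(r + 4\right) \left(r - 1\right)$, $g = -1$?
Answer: $-1096$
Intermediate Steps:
$O{\left(r \right)} = \left(-1 + r\right) \left(4 + r\right)$ ($O{\left(r \right)} = \left(4 + r\right) \left(-1 + r\right) = \left(-1 + r\right) \left(4 + r\right)$)
$Q{\left(j,l \right)} = \frac{1}{-1 + l}$
$T{\left(k,m \right)} = - \frac{1}{2}$ ($T{\left(k,m \right)} = \frac{1}{-1 - 1} = \frac{1}{-2} = - \frac{1}{2}$)
$\frac{548}{T{\left(-10,-31 \right)}} = \frac{548}{- \frac{1}{2}} = 548 \left(-2\right) = -1096$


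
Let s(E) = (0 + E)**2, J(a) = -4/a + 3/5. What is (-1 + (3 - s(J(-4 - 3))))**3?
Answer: 454756609/1838265625 ≈ 0.24738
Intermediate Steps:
J(a) = 3/5 - 4/a (J(a) = -4/a + 3*(1/5) = -4/a + 3/5 = 3/5 - 4/a)
s(E) = E**2
(-1 + (3 - s(J(-4 - 3))))**3 = (-1 + (3 - (3/5 - 4/(-4 - 3))**2))**3 = (-1 + (3 - (3/5 - 4/(-7))**2))**3 = (-1 + (3 - (3/5 - 4*(-1/7))**2))**3 = (-1 + (3 - (3/5 + 4/7)**2))**3 = (-1 + (3 - (41/35)**2))**3 = (-1 + (3 - 1*1681/1225))**3 = (-1 + (3 - 1681/1225))**3 = (-1 + 1994/1225)**3 = (769/1225)**3 = 454756609/1838265625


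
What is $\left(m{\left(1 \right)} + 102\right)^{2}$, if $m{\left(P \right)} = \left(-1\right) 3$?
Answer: $9801$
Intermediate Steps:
$m{\left(P \right)} = -3$
$\left(m{\left(1 \right)} + 102\right)^{2} = \left(-3 + 102\right)^{2} = 99^{2} = 9801$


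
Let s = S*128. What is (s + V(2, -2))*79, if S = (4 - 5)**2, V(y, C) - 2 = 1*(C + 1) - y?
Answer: 10033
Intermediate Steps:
V(y, C) = 3 + C - y (V(y, C) = 2 + (1*(C + 1) - y) = 2 + (1*(1 + C) - y) = 2 + ((1 + C) - y) = 2 + (1 + C - y) = 3 + C - y)
S = 1 (S = (-1)**2 = 1)
s = 128 (s = 1*128 = 128)
(s + V(2, -2))*79 = (128 + (3 - 2 - 1*2))*79 = (128 + (3 - 2 - 2))*79 = (128 - 1)*79 = 127*79 = 10033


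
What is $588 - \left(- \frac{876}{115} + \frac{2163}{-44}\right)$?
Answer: $\frac{3262569}{5060} \approx 644.78$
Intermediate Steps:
$588 - \left(- \frac{876}{115} + \frac{2163}{-44}\right) = 588 - \left(\left(-876\right) \frac{1}{115} + 2163 \left(- \frac{1}{44}\right)\right) = 588 - \left(- \frac{876}{115} - \frac{2163}{44}\right) = 588 - - \frac{287289}{5060} = 588 + \frac{287289}{5060} = \frac{3262569}{5060}$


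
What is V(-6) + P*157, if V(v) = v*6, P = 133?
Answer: 20845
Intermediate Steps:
V(v) = 6*v
V(-6) + P*157 = 6*(-6) + 133*157 = -36 + 20881 = 20845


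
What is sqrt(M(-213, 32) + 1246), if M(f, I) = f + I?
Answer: sqrt(1065) ≈ 32.634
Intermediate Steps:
M(f, I) = I + f
sqrt(M(-213, 32) + 1246) = sqrt((32 - 213) + 1246) = sqrt(-181 + 1246) = sqrt(1065)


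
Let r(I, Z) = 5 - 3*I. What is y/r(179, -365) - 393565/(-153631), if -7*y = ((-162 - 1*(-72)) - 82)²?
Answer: 1502663891/143030461 ≈ 10.506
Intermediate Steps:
y = -29584/7 (y = -((-162 - 1*(-72)) - 82)²/7 = -((-162 + 72) - 82)²/7 = -(-90 - 82)²/7 = -⅐*(-172)² = -⅐*29584 = -29584/7 ≈ -4226.3)
y/r(179, -365) - 393565/(-153631) = -29584/(7*(5 - 3*179)) - 393565/(-153631) = -29584/(7*(5 - 537)) - 393565*(-1/153631) = -29584/7/(-532) + 393565/153631 = -29584/7*(-1/532) + 393565/153631 = 7396/931 + 393565/153631 = 1502663891/143030461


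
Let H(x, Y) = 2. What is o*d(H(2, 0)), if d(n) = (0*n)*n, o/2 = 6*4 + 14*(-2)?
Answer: 0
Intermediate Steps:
o = -8 (o = 2*(6*4 + 14*(-2)) = 2*(24 - 28) = 2*(-4) = -8)
d(n) = 0 (d(n) = 0*n = 0)
o*d(H(2, 0)) = -8*0 = 0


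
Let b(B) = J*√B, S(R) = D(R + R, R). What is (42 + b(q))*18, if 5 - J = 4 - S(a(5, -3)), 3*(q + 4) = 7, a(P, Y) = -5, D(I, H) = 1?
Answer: 756 + 12*I*√15 ≈ 756.0 + 46.476*I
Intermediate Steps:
S(R) = 1
q = -5/3 (q = -4 + (⅓)*7 = -4 + 7/3 = -5/3 ≈ -1.6667)
J = 2 (J = 5 - (4 - 1*1) = 5 - (4 - 1) = 5 - 1*3 = 5 - 3 = 2)
b(B) = 2*√B
(42 + b(q))*18 = (42 + 2*√(-5/3))*18 = (42 + 2*(I*√15/3))*18 = (42 + 2*I*√15/3)*18 = 756 + 12*I*√15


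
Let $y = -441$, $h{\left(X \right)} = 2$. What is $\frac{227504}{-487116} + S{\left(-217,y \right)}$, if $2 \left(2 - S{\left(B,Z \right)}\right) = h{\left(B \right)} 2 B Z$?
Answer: $- \frac{23307583244}{121779} \approx -1.9139 \cdot 10^{5}$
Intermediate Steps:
$S{\left(B,Z \right)} = 2 - 2 B Z$ ($S{\left(B,Z \right)} = 2 - \frac{2 \cdot 2 B Z}{2} = 2 - \frac{4 B Z}{2} = 2 - 2 B Z$)
$\frac{227504}{-487116} + S{\left(-217,y \right)} = \frac{227504}{-487116} + \left(2 - \left(-434\right) \left(-441\right)\right) = 227504 \left(- \frac{1}{487116}\right) + \left(2 - 191394\right) = - \frac{56876}{121779} - 191392 = - \frac{23307583244}{121779}$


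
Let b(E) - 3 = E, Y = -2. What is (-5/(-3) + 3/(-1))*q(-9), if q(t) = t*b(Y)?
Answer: 12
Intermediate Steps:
b(E) = 3 + E
q(t) = t (q(t) = t*(3 - 2) = t*1 = t)
(-5/(-3) + 3/(-1))*q(-9) = (-5/(-3) + 3/(-1))*(-9) = (-5*(-⅓) + 3*(-1))*(-9) = (5/3 - 3)*(-9) = -4/3*(-9) = 12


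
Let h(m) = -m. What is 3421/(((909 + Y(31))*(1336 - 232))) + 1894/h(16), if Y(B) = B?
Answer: -122841419/1037760 ≈ -118.37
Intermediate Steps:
3421/(((909 + Y(31))*(1336 - 232))) + 1894/h(16) = 3421/(((909 + 31)*(1336 - 232))) + 1894/((-1*16)) = 3421/((940*1104)) + 1894/(-16) = 3421/1037760 + 1894*(-1/16) = 3421*(1/1037760) - 947/8 = 3421/1037760 - 947/8 = -122841419/1037760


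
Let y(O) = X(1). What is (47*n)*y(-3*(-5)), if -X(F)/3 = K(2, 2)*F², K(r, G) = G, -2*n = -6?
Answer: -846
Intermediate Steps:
n = 3 (n = -½*(-6) = 3)
X(F) = -6*F²
y(O) = -6 (y(O) = -6*1² = -6*1 = -6)
(47*n)*y(-3*(-5)) = (47*3)*(-6) = 141*(-6) = -846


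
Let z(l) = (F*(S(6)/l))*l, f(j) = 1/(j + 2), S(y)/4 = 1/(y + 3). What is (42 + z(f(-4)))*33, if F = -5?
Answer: 3938/3 ≈ 1312.7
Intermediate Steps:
S(y) = 4/(3 + y) (S(y) = 4/(y + 3) = 4/(3 + y))
f(j) = 1/(2 + j)
z(l) = -20/9 (z(l) = (-5*4/(3 + 6)/l)*l = (-5*4/9/l)*l = (-5*4*(⅑)/l)*l = (-20/(9*l))*l = -20/9)
(42 + z(f(-4)))*33 = (42 - 20/9)*33 = (358/9)*33 = 3938/3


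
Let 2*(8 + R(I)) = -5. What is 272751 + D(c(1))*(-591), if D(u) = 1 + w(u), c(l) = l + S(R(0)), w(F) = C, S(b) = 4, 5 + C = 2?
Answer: 273933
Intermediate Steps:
C = -3 (C = -5 + 2 = -3)
R(I) = -21/2 (R(I) = -8 + (½)*(-5) = -8 - 5/2 = -21/2)
w(F) = -3
c(l) = 4 + l (c(l) = l + 4 = 4 + l)
D(u) = -2 (D(u) = 1 - 3 = -2)
272751 + D(c(1))*(-591) = 272751 - 2*(-591) = 272751 + 1182 = 273933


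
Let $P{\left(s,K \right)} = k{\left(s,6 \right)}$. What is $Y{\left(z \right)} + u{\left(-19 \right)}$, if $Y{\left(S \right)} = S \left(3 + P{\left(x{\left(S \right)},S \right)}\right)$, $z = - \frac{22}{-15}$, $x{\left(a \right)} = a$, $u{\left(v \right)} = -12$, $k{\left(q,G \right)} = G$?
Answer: $\frac{6}{5} \approx 1.2$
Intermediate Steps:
$P{\left(s,K \right)} = 6$
$z = \frac{22}{15}$ ($z = \left(-22\right) \left(- \frac{1}{15}\right) = \frac{22}{15} \approx 1.4667$)
$Y{\left(S \right)} = 9 S$ ($Y{\left(S \right)} = S \left(3 + 6\right) = S 9 = 9 S$)
$Y{\left(z \right)} + u{\left(-19 \right)} = 9 \cdot \frac{22}{15} - 12 = \frac{66}{5} - 12 = \frac{6}{5}$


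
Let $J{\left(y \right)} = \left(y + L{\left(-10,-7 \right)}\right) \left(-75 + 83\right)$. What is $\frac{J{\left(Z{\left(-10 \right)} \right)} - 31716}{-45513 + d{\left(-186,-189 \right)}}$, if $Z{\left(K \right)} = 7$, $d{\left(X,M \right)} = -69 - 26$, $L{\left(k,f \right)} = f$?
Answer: $\frac{7929}{11402} \approx 0.6954$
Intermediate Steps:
$d{\left(X,M \right)} = -95$ ($d{\left(X,M \right)} = -69 - 26 = -95$)
$J{\left(y \right)} = -56 + 8 y$ ($J{\left(y \right)} = \left(y - 7\right) \left(-75 + 83\right) = \left(-7 + y\right) 8 = -56 + 8 y$)
$\frac{J{\left(Z{\left(-10 \right)} \right)} - 31716}{-45513 + d{\left(-186,-189 \right)}} = \frac{\left(-56 + 8 \cdot 7\right) - 31716}{-45513 - 95} = \frac{\left(-56 + 56\right) - 31716}{-45608} = \left(0 - 31716\right) \left(- \frac{1}{45608}\right) = \left(-31716\right) \left(- \frac{1}{45608}\right) = \frac{7929}{11402}$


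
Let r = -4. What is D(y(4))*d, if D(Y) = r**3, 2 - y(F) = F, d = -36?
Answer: 2304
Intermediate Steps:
y(F) = 2 - F
D(Y) = -64 (D(Y) = (-4)**3 = -64)
D(y(4))*d = -64*(-36) = 2304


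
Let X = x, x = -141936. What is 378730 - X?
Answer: 520666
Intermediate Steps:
X = -141936
378730 - X = 378730 - 1*(-141936) = 378730 + 141936 = 520666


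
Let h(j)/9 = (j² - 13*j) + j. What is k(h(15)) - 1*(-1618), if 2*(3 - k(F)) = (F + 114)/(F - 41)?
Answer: 1179569/728 ≈ 1620.3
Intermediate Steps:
h(j) = -108*j + 9*j² (h(j) = 9*((j² - 13*j) + j) = 9*(j² - 12*j) = -108*j + 9*j²)
k(F) = 3 - (114 + F)/(2*(-41 + F)) (k(F) = 3 - (F + 114)/(2*(F - 41)) = 3 - (114 + F)/(2*(-41 + F)))
k(h(15)) - 1*(-1618) = 5*(-72 + 9*15*(-12 + 15))/(2*(-41 + 9*15*(-12 + 15))) - 1*(-1618) = 5*(-72 + 9*15*3)/(2*(-41 + 9*15*3)) + 1618 = 5*(-72 + 405)/(2*(-41 + 405)) + 1618 = (5/2)*333/364 + 1618 = (5/2)*(1/364)*333 + 1618 = 1665/728 + 1618 = 1179569/728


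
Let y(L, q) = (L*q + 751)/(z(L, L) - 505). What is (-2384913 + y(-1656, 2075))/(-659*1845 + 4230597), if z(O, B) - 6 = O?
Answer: -2568026033/3248384505 ≈ -0.79056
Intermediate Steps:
z(O, B) = 6 + O
y(L, q) = (751 + L*q)/(-499 + L) (y(L, q) = (L*q + 751)/((6 + L) - 505) = (751 + L*q)/(-499 + L))
(-2384913 + y(-1656, 2075))/(-659*1845 + 4230597) = (-2384913 + (751 - 1656*2075)/(-499 - 1656))/(-659*1845 + 4230597) = (-2384913 + (751 - 3436200)/(-2155))/(-1215855 + 4230597) = (-2384913 - 1/2155*(-3435449))/3014742 = (-2384913 + 3435449/2155)*(1/3014742) = -5136052066/2155*1/3014742 = -2568026033/3248384505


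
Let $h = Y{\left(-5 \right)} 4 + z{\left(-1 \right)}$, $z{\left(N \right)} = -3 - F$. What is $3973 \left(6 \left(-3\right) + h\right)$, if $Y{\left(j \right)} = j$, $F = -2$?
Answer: $-154947$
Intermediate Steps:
$z{\left(N \right)} = -1$ ($z{\left(N \right)} = -3 - -2 = -3 + 2 = -1$)
$h = -21$ ($h = \left(-5\right) 4 - 1 = -20 - 1 = -21$)
$3973 \left(6 \left(-3\right) + h\right) = 3973 \left(6 \left(-3\right) - 21\right) = 3973 \left(-18 - 21\right) = 3973 \left(-39\right) = -154947$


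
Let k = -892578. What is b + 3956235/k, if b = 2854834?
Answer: 849386021939/297526 ≈ 2.8548e+6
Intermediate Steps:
b + 3956235/k = 2854834 + 3956235/(-892578) = 2854834 + 3956235*(-1/892578) = 2854834 - 1318745/297526 = 849386021939/297526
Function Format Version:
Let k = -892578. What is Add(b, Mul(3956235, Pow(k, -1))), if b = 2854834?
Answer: Rational(849386021939, 297526) ≈ 2.8548e+6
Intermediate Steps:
Add(b, Mul(3956235, Pow(k, -1))) = Add(2854834, Mul(3956235, Pow(-892578, -1))) = Add(2854834, Mul(3956235, Rational(-1, 892578))) = Add(2854834, Rational(-1318745, 297526)) = Rational(849386021939, 297526)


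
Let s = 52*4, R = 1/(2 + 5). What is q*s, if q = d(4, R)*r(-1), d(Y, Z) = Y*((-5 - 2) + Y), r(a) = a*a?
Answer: -2496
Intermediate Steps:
r(a) = a²
R = ⅐ (R = 1/7 = ⅐ ≈ 0.14286)
s = 208
d(Y, Z) = Y*(-7 + Y)
q = -12 (q = (4*(-7 + 4))*(-1)² = (4*(-3))*1 = -12*1 = -12)
q*s = -12*208 = -2496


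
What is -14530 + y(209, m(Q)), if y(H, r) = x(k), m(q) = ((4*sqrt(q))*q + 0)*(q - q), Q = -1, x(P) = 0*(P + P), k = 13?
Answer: -14530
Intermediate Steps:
x(P) = 0 (x(P) = 0*(2*P) = 0)
m(q) = 0 (m(q) = (4*q**(3/2) + 0)*0 = (4*q**(3/2))*0 = 0)
y(H, r) = 0
-14530 + y(209, m(Q)) = -14530 + 0 = -14530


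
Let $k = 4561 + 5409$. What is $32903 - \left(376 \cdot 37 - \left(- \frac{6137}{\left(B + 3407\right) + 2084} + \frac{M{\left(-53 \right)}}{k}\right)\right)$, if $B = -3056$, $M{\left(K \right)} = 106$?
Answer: $\frac{46098262967}{2427695} \approx 18989.0$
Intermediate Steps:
$k = 9970$
$32903 - \left(376 \cdot 37 - \left(- \frac{6137}{\left(B + 3407\right) + 2084} + \frac{M{\left(-53 \right)}}{k}\right)\right) = 32903 - \left(376 \cdot 37 - \left(- \frac{6137}{\left(-3056 + 3407\right) + 2084} + \frac{106}{9970}\right)\right) = 32903 - \left(13912 - \left(- \frac{6137}{351 + 2084} + 106 \cdot \frac{1}{9970}\right)\right) = 32903 - \left(13912 - \left(- \frac{6137}{2435} + \frac{53}{4985}\right)\right) = 32903 - \left(13912 - - \frac{6092778}{2427695}\right) = 32903 - \left(13912 + \frac{6092778}{2427695}\right) = 32903 - \frac{33780185618}{2427695} = \frac{46098262967}{2427695}$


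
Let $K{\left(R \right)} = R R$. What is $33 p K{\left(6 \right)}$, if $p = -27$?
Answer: $-32076$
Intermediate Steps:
$K{\left(R \right)} = R^{2}$
$33 p K{\left(6 \right)} = 33 \left(-27\right) 6^{2} = \left(-891\right) 36 = -32076$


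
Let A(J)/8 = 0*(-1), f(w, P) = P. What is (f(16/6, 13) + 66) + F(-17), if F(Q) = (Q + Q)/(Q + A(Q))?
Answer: 81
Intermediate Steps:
A(J) = 0 (A(J) = 8*(0*(-1)) = 8*0 = 0)
F(Q) = 2 (F(Q) = (Q + Q)/(Q + 0) = (2*Q)/Q = 2)
(f(16/6, 13) + 66) + F(-17) = (13 + 66) + 2 = 79 + 2 = 81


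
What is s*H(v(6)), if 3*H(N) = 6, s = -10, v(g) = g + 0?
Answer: -20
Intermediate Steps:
v(g) = g
H(N) = 2 (H(N) = (1/3)*6 = 2)
s*H(v(6)) = -10*2 = -20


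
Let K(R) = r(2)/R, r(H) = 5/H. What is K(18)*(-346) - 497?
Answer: -9811/18 ≈ -545.06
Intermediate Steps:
K(R) = 5/(2*R) (K(R) = (5/2)/R = (5*(½))/R = 5/(2*R))
K(18)*(-346) - 497 = ((5/2)/18)*(-346) - 497 = ((5/2)*(1/18))*(-346) - 497 = (5/36)*(-346) - 497 = -865/18 - 497 = -9811/18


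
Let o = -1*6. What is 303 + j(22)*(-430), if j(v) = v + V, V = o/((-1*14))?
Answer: -65389/7 ≈ -9341.3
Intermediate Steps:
o = -6
V = 3/7 (V = -6/((-1*14)) = -6/(-14) = -6*(-1/14) = 3/7 ≈ 0.42857)
j(v) = 3/7 + v (j(v) = v + 3/7 = 3/7 + v)
303 + j(22)*(-430) = 303 + (3/7 + 22)*(-430) = 303 + (157/7)*(-430) = 303 - 67510/7 = -65389/7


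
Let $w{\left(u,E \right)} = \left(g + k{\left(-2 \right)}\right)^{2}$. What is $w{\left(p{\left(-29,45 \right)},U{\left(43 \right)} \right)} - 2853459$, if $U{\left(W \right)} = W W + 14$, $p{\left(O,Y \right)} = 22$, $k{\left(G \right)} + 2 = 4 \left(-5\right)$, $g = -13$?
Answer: $-2852234$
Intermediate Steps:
$k{\left(G \right)} = -22$ ($k{\left(G \right)} = -2 + 4 \left(-5\right) = -2 - 20 = -22$)
$U{\left(W \right)} = 14 + W^{2}$ ($U{\left(W \right)} = W^{2} + 14 = 14 + W^{2}$)
$w{\left(u,E \right)} = 1225$ ($w{\left(u,E \right)} = \left(-13 - 22\right)^{2} = \left(-35\right)^{2} = 1225$)
$w{\left(p{\left(-29,45 \right)},U{\left(43 \right)} \right)} - 2853459 = 1225 - 2853459 = -2852234$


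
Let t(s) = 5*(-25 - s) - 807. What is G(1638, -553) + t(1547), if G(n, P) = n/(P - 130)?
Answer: -5921199/683 ≈ -8669.4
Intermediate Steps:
t(s) = -932 - 5*s (t(s) = (-125 - 5*s) - 807 = -932 - 5*s)
G(n, P) = n/(-130 + P)
G(1638, -553) + t(1547) = 1638/(-130 - 553) + (-932 - 5*1547) = 1638/(-683) + (-932 - 7735) = 1638*(-1/683) - 8667 = -1638/683 - 8667 = -5921199/683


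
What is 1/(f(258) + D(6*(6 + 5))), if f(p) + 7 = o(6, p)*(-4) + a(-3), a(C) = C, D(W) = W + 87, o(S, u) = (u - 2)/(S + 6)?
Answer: 3/173 ≈ 0.017341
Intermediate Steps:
o(S, u) = (-2 + u)/(6 + S)
D(W) = 87 + W
f(p) = -28/3 - p/3 (f(p) = -7 + (((-2 + p)/(6 + 6))*(-4) - 3) = -7 + (((-2 + p)/12)*(-4) - 3) = -7 + ((-1/6 + p/12)*(-4) - 3) = -7 + ((2/3 - p/3) - 3) = -7 + (-7/3 - p/3) = -28/3 - p/3)
1/(f(258) + D(6*(6 + 5))) = 1/((-28/3 - 1/3*258) + (87 + 6*(6 + 5))) = 1/((-28/3 - 86) + (87 + 6*11)) = 1/(-286/3 + (87 + 66)) = 1/(-286/3 + 153) = 1/(173/3) = 3/173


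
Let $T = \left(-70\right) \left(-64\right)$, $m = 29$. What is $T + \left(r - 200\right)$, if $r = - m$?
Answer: $4251$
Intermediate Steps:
$r = -29$ ($r = \left(-1\right) 29 = -29$)
$T = 4480$
$T + \left(r - 200\right) = 4480 - 229 = 4251$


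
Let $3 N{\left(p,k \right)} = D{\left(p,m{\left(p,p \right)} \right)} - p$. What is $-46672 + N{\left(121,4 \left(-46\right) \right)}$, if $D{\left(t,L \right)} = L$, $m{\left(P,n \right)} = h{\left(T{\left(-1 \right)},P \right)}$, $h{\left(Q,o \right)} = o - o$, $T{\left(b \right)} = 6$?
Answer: $- \frac{140137}{3} \approx -46712.0$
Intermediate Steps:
$h{\left(Q,o \right)} = 0$
$m{\left(P,n \right)} = 0$
$N{\left(p,k \right)} = - \frac{p}{3}$ ($N{\left(p,k \right)} = \frac{0 - p}{3} = \frac{\left(-1\right) p}{3} = - \frac{p}{3}$)
$-46672 + N{\left(121,4 \left(-46\right) \right)} = -46672 - \frac{121}{3} = - \frac{140137}{3}$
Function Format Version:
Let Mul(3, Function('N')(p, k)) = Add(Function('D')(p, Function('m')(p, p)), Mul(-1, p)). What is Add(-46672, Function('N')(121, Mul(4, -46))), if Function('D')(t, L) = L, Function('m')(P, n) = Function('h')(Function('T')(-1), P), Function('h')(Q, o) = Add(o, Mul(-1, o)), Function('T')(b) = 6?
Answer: Rational(-140137, 3) ≈ -46712.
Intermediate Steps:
Function('h')(Q, o) = 0
Function('m')(P, n) = 0
Function('N')(p, k) = Mul(Rational(-1, 3), p) (Function('N')(p, k) = Mul(Rational(1, 3), Add(0, Mul(-1, p))) = Mul(Rational(1, 3), Mul(-1, p)) = Mul(Rational(-1, 3), p))
Add(-46672, Function('N')(121, Mul(4, -46))) = Add(-46672, Mul(Rational(-1, 3), 121)) = Add(-46672, Rational(-121, 3)) = Rational(-140137, 3)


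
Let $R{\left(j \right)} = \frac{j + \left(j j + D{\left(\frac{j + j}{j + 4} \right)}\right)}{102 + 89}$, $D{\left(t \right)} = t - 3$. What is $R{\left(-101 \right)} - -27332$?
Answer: $\frac{507359575}{18527} \approx 27385.0$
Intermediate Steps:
$D{\left(t \right)} = -3 + t$ ($D{\left(t \right)} = t - 3 = -3 + t$)
$R{\left(j \right)} = - \frac{3}{191} + \frac{j}{191} + \frac{j^{2}}{191} + \frac{2 j}{191 \left(4 + j\right)}$ ($R{\left(j \right)} = \frac{j - \left(3 - j j - \frac{j + j}{j + 4}\right)}{102 + 89} = \frac{j + \left(j^{2} + \left(-3 + \frac{2 j}{4 + j}\right)\right)}{191} = \left(j + \left(j^{2} + \left(-3 + \frac{2 j}{4 + j}\right)\right)\right) \frac{1}{191} = \left(j + \left(-3 + j^{2} + \frac{2 j}{4 + j}\right)\right) \frac{1}{191} = \left(-3 + j + j^{2} + \frac{2 j}{4 + j}\right) \frac{1}{191} = - \frac{3}{191} + \frac{j}{191} + \frac{j^{2}}{191} + \frac{2 j}{191 \left(4 + j\right)}$)
$R{\left(-101 \right)} - -27332 = \frac{-12 - -101 - 101 \left(1 - 101\right) \left(4 - 101\right)}{191 \left(4 - 101\right)} - -27332 = \frac{-12 + 101 - \left(-10100\right) \left(-97\right)}{191 \left(-97\right)} + 27332 = \frac{1}{191} \left(- \frac{1}{97}\right) \left(-12 + 101 - 979700\right) + 27332 = \frac{1}{191} \left(- \frac{1}{97}\right) \left(-979611\right) + 27332 = \frac{979611}{18527} + 27332 = \frac{507359575}{18527}$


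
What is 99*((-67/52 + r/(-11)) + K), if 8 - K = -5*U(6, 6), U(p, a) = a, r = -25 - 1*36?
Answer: 217539/52 ≈ 4183.4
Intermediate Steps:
r = -61 (r = -25 - 36 = -61)
K = 38 (K = 8 - (-5)*6 = 8 - 1*(-30) = 8 + 30 = 38)
99*((-67/52 + r/(-11)) + K) = 99*((-67/52 - 61/(-11)) + 38) = 99*((-67*1/52 - 61*(-1/11)) + 38) = 99*((-67/52 + 61/11) + 38) = 99*(2435/572 + 38) = 99*(24171/572) = 217539/52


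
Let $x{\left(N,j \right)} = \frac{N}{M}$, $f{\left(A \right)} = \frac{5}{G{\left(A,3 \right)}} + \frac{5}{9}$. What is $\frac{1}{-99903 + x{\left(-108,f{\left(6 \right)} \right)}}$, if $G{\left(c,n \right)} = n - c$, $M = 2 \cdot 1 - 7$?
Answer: $- \frac{5}{499407} \approx -1.0012 \cdot 10^{-5}$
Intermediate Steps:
$M = -5$ ($M = 2 - 7 = -5$)
$f{\left(A \right)} = \frac{5}{9} + \frac{5}{3 - A}$ ($f{\left(A \right)} = \frac{5}{3 - A} + \frac{5}{9} = \frac{5}{9} + \frac{5}{3 - A}$)
$x{\left(N,j \right)} = - \frac{N}{5}$ ($x{\left(N,j \right)} = \frac{N}{-5} = N \left(- \frac{1}{5}\right) = - \frac{N}{5}$)
$\frac{1}{-99903 + x{\left(-108,f{\left(6 \right)} \right)}} = \frac{1}{-99903 - - \frac{108}{5}} = \frac{1}{-99903 + \frac{108}{5}} = \frac{1}{- \frac{499407}{5}} = - \frac{5}{499407}$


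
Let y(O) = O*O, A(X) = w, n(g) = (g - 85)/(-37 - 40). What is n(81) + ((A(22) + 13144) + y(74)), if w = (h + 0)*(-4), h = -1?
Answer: 1434052/77 ≈ 18624.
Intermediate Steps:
w = 4 (w = (-1 + 0)*(-4) = -1*(-4) = 4)
n(g) = 85/77 - g/77 (n(g) = (-85 + g)/(-77) = (-85 + g)*(-1/77) = 85/77 - g/77)
A(X) = 4
y(O) = O²
n(81) + ((A(22) + 13144) + y(74)) = (85/77 - 1/77*81) + ((4 + 13144) + 74²) = (85/77 - 81/77) + (13148 + 5476) = 4/77 + 18624 = 1434052/77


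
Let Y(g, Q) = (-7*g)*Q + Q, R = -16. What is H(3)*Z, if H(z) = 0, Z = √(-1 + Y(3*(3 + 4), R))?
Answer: 0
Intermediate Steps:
Y(g, Q) = Q - 7*Q*g (Y(g, Q) = -7*Q*g + Q = Q - 7*Q*g)
Z = √2335 (Z = √(-1 - 16*(1 - 21*(3 + 4))) = √(-1 - 16*(1 - 21*7)) = √(-1 - 16*(1 - 7*21)) = √(-1 - 16*(1 - 147)) = √(-1 - 16*(-146)) = √(-1 + 2336) = √2335 ≈ 48.322)
H(3)*Z = 0*√2335 = 0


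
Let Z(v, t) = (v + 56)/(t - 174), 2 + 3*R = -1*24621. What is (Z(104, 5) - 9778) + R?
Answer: -9119213/507 ≈ -17987.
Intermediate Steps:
R = -24623/3 (R = -⅔ + (-1*24621)/3 = -⅔ + (⅓)*(-24621) = -⅔ - 8207 = -24623/3 ≈ -8207.7)
Z(v, t) = (56 + v)/(-174 + t)
(Z(104, 5) - 9778) + R = ((56 + 104)/(-174 + 5) - 9778) - 24623/3 = (160/(-169) - 9778) - 24623/3 = (-1/169*160 - 9778) - 24623/3 = (-160/169 - 9778) - 24623/3 = -1652642/169 - 24623/3 = -9119213/507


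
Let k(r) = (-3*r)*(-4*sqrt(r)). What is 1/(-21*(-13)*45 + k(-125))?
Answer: 273/9603805 + 100*I*sqrt(5)/5762283 ≈ 2.8426e-5 + 3.8805e-5*I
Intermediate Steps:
k(r) = 12*r**(3/2)
1/(-21*(-13)*45 + k(-125)) = 1/(-21*(-13)*45 + 12*(-125)**(3/2)) = 1/(273*45 + 12*(-625*I*sqrt(5))) = 1/(12285 - 7500*I*sqrt(5))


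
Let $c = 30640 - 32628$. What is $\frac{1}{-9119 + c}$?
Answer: $- \frac{1}{11107} \approx -9.0033 \cdot 10^{-5}$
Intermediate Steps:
$c = -1988$
$\frac{1}{-9119 + c} = \frac{1}{-9119 - 1988} = \frac{1}{-11107} = - \frac{1}{11107}$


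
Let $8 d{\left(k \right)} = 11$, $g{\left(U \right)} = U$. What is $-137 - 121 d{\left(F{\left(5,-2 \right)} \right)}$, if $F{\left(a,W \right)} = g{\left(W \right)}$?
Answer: $- \frac{2427}{8} \approx -303.38$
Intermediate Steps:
$F{\left(a,W \right)} = W$
$d{\left(k \right)} = \frac{11}{8}$ ($d{\left(k \right)} = \frac{1}{8} \cdot 11 = \frac{11}{8}$)
$-137 - 121 d{\left(F{\left(5,-2 \right)} \right)} = -137 - \frac{1331}{8} = - \frac{2427}{8}$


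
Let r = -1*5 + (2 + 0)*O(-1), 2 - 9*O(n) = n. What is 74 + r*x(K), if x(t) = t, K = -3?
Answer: 87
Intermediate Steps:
O(n) = 2/9 - n/9
r = -13/3 (r = -1*5 + (2 + 0)*(2/9 - 1/9*(-1)) = -5 + 2*(2/9 + 1/9) = -5 + 2*(1/3) = -5 + 2/3 = -13/3 ≈ -4.3333)
74 + r*x(K) = 74 - 13/3*(-3) = 74 + 13 = 87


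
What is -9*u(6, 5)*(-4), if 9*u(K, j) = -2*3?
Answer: -24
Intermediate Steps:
u(K, j) = -⅔ (u(K, j) = (-2*3)/9 = (⅑)*(-6) = -⅔)
-9*u(6, 5)*(-4) = -9*(-⅔)*(-4) = 6*(-4) = -24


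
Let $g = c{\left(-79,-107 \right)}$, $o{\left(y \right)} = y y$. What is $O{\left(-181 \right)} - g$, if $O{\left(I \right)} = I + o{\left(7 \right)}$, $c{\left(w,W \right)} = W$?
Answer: $-25$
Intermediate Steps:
$o{\left(y \right)} = y^{2}$
$O{\left(I \right)} = 49 + I$ ($O{\left(I \right)} = I + 7^{2} = I + 49 = 49 + I$)
$g = -107$
$O{\left(-181 \right)} - g = \left(49 - 181\right) - -107 = -132 + 107 = -25$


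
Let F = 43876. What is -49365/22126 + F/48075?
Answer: -1402421999/1063707450 ≈ -1.3184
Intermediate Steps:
-49365/22126 + F/48075 = -49365/22126 + 43876/48075 = -1402421999/1063707450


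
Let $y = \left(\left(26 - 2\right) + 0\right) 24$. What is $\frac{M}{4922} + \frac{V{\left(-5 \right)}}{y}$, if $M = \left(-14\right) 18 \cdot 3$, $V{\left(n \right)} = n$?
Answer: $- \frac{230033}{1417536} \approx -0.16228$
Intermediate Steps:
$M = -756$ ($M = \left(-252\right) 3 = -756$)
$y = 576$ ($y = \left(24 + 0\right) 24 = 24 \cdot 24 = 576$)
$\frac{M}{4922} + \frac{V{\left(-5 \right)}}{y} = - \frac{756}{4922} - \frac{5}{576} = \left(-756\right) \frac{1}{4922} - \frac{5}{576} = - \frac{378}{2461} - \frac{5}{576} = - \frac{230033}{1417536}$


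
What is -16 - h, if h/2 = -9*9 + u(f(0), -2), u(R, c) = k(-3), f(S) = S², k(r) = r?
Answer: 152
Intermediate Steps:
u(R, c) = -3
h = -168 (h = 2*(-9*9 - 3) = 2*(-81 - 3) = 2*(-84) = -168)
-16 - h = -16 - 1*(-168) = -16 + 168 = 152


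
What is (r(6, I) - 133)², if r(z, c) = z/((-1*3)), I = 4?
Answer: 18225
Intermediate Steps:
r(z, c) = -z/3 (r(z, c) = z/(-3) = z*(-⅓) = -z/3)
(r(6, I) - 133)² = (-⅓*6 - 133)² = (-2 - 133)² = (-135)² = 18225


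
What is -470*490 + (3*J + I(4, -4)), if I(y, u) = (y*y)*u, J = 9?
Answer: -230337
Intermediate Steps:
I(y, u) = u*y² (I(y, u) = y²*u = u*y²)
-470*490 + (3*J + I(4, -4)) = -470*490 + (3*9 - 4*4²) = -230300 + (27 - 4*16) = -230300 + (27 - 64) = -230300 - 37 = -230337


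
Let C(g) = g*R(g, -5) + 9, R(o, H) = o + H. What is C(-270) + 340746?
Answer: 415005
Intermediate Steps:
R(o, H) = H + o
C(g) = 9 + g*(-5 + g) (C(g) = g*(-5 + g) + 9 = 9 + g*(-5 + g))
C(-270) + 340746 = (9 - 270*(-5 - 270)) + 340746 = (9 - 270*(-275)) + 340746 = (9 + 74250) + 340746 = 74259 + 340746 = 415005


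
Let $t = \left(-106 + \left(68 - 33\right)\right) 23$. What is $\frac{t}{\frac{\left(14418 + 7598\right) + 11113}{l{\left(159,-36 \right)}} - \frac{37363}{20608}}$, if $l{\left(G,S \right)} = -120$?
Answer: $\frac{168264320}{28633583} \approx 5.8765$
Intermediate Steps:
$t = -1633$ ($t = \left(-106 + 35\right) 23 = \left(-71\right) 23 = -1633$)
$\frac{t}{\frac{\left(14418 + 7598\right) + 11113}{l{\left(159,-36 \right)}} - \frac{37363}{20608}} = - \frac{1633}{\frac{\left(14418 + 7598\right) + 11113}{-120} - \frac{37363}{20608}} = - \frac{1633}{\left(22016 + 11113\right) \left(- \frac{1}{120}\right) - \frac{37363}{20608}} = - \frac{1633}{33129 \left(- \frac{1}{120}\right) - \frac{37363}{20608}} = - \frac{1633}{- \frac{11043}{40} - \frac{37363}{20608}} = - \frac{1633}{- \frac{28633583}{103040}} = \left(-1633\right) \left(- \frac{103040}{28633583}\right) = \frac{168264320}{28633583}$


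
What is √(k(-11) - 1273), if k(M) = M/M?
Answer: 2*I*√318 ≈ 35.665*I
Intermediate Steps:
k(M) = 1
√(k(-11) - 1273) = √(1 - 1273) = √(-1272) = 2*I*√318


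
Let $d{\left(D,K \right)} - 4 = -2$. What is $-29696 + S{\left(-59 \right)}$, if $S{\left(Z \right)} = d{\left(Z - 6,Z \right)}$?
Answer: $-29694$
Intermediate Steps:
$d{\left(D,K \right)} = 2$ ($d{\left(D,K \right)} = 4 - 2 = 2$)
$S{\left(Z \right)} = 2$
$-29696 + S{\left(-59 \right)} = -29696 + 2 = -29694$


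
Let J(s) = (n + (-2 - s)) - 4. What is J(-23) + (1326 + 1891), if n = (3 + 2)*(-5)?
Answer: 3209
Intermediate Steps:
n = -25 (n = 5*(-5) = -25)
J(s) = -31 - s (J(s) = (-25 + (-2 - s)) - 4 = (-27 - s) - 4 = -31 - s)
J(-23) + (1326 + 1891) = (-31 - 1*(-23)) + (1326 + 1891) = (-31 + 23) + 3217 = -8 + 3217 = 3209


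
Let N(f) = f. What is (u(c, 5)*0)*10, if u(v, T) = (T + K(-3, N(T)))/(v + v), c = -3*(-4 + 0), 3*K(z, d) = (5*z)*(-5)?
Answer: 0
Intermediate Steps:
K(z, d) = -25*z/3 (K(z, d) = ((5*z)*(-5))/3 = (-25*z)/3 = -25*z/3)
c = 12 (c = -3*(-4) = 12)
u(v, T) = (25 + T)/(2*v) (u(v, T) = (T - 25/3*(-3))/(v + v) = (T + 25)/((2*v)) = (25 + T)*(1/(2*v)) = (25 + T)/(2*v))
(u(c, 5)*0)*10 = (((1/2)*(25 + 5)/12)*0)*10 = (((1/2)*(1/12)*30)*0)*10 = ((5/4)*0)*10 = 0*10 = 0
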